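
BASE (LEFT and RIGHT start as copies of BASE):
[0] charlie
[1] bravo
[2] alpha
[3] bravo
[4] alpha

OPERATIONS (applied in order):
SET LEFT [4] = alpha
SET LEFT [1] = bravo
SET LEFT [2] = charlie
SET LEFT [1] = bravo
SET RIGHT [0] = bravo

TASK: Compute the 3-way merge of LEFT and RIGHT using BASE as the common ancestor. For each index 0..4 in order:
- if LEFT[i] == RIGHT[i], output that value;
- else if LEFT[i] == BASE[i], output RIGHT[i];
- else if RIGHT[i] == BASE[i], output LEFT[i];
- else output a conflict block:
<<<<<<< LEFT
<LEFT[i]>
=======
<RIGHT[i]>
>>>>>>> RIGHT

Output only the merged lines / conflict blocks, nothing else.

Answer: bravo
bravo
charlie
bravo
alpha

Derivation:
Final LEFT:  [charlie, bravo, charlie, bravo, alpha]
Final RIGHT: [bravo, bravo, alpha, bravo, alpha]
i=0: L=charlie=BASE, R=bravo -> take RIGHT -> bravo
i=1: L=bravo R=bravo -> agree -> bravo
i=2: L=charlie, R=alpha=BASE -> take LEFT -> charlie
i=3: L=bravo R=bravo -> agree -> bravo
i=4: L=alpha R=alpha -> agree -> alpha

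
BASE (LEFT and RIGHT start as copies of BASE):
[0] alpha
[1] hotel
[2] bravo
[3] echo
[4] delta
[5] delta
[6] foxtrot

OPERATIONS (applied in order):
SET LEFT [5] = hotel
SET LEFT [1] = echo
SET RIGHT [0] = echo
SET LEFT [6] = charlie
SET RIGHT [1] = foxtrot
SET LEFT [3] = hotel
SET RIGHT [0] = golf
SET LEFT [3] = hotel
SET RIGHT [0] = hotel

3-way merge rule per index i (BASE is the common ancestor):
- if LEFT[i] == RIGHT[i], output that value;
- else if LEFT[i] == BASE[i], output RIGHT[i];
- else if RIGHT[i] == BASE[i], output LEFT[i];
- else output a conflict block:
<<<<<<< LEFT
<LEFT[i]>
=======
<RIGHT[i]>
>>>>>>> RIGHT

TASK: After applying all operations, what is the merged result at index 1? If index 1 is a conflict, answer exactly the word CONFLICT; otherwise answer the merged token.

Answer: CONFLICT

Derivation:
Final LEFT:  [alpha, echo, bravo, hotel, delta, hotel, charlie]
Final RIGHT: [hotel, foxtrot, bravo, echo, delta, delta, foxtrot]
i=0: L=alpha=BASE, R=hotel -> take RIGHT -> hotel
i=1: BASE=hotel L=echo R=foxtrot all differ -> CONFLICT
i=2: L=bravo R=bravo -> agree -> bravo
i=3: L=hotel, R=echo=BASE -> take LEFT -> hotel
i=4: L=delta R=delta -> agree -> delta
i=5: L=hotel, R=delta=BASE -> take LEFT -> hotel
i=6: L=charlie, R=foxtrot=BASE -> take LEFT -> charlie
Index 1 -> CONFLICT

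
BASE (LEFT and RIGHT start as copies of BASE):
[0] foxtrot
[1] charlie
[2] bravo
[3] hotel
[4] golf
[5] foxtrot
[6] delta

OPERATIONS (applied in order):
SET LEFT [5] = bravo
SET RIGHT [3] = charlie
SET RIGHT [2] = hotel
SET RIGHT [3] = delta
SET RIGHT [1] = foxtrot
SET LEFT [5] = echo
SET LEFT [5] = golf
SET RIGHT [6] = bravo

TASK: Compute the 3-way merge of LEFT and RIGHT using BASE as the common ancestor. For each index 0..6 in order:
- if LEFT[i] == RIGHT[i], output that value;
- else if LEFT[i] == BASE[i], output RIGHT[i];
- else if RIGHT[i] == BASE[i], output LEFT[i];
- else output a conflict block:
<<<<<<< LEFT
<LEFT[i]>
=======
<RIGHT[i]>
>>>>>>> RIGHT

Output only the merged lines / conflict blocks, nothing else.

Answer: foxtrot
foxtrot
hotel
delta
golf
golf
bravo

Derivation:
Final LEFT:  [foxtrot, charlie, bravo, hotel, golf, golf, delta]
Final RIGHT: [foxtrot, foxtrot, hotel, delta, golf, foxtrot, bravo]
i=0: L=foxtrot R=foxtrot -> agree -> foxtrot
i=1: L=charlie=BASE, R=foxtrot -> take RIGHT -> foxtrot
i=2: L=bravo=BASE, R=hotel -> take RIGHT -> hotel
i=3: L=hotel=BASE, R=delta -> take RIGHT -> delta
i=4: L=golf R=golf -> agree -> golf
i=5: L=golf, R=foxtrot=BASE -> take LEFT -> golf
i=6: L=delta=BASE, R=bravo -> take RIGHT -> bravo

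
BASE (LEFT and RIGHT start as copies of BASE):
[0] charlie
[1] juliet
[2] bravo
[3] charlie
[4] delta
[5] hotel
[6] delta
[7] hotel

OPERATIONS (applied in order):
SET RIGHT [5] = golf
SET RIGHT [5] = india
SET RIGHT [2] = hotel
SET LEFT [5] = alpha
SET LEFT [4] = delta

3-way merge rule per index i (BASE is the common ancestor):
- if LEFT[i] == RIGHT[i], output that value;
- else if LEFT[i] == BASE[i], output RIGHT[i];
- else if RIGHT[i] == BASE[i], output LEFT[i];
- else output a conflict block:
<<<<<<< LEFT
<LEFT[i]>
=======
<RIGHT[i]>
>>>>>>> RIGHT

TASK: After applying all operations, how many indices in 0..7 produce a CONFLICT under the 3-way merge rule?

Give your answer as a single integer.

Final LEFT:  [charlie, juliet, bravo, charlie, delta, alpha, delta, hotel]
Final RIGHT: [charlie, juliet, hotel, charlie, delta, india, delta, hotel]
i=0: L=charlie R=charlie -> agree -> charlie
i=1: L=juliet R=juliet -> agree -> juliet
i=2: L=bravo=BASE, R=hotel -> take RIGHT -> hotel
i=3: L=charlie R=charlie -> agree -> charlie
i=4: L=delta R=delta -> agree -> delta
i=5: BASE=hotel L=alpha R=india all differ -> CONFLICT
i=6: L=delta R=delta -> agree -> delta
i=7: L=hotel R=hotel -> agree -> hotel
Conflict count: 1

Answer: 1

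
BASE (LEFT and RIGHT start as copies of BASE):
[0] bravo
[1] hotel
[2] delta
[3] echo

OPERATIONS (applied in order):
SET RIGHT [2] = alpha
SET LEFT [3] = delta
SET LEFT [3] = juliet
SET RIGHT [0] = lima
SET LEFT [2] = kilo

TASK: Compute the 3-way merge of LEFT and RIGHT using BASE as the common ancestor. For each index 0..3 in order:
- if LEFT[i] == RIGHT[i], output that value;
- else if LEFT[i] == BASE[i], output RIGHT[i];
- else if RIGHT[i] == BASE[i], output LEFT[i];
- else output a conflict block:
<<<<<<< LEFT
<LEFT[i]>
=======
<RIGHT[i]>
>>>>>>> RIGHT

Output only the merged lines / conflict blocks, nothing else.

Final LEFT:  [bravo, hotel, kilo, juliet]
Final RIGHT: [lima, hotel, alpha, echo]
i=0: L=bravo=BASE, R=lima -> take RIGHT -> lima
i=1: L=hotel R=hotel -> agree -> hotel
i=2: BASE=delta L=kilo R=alpha all differ -> CONFLICT
i=3: L=juliet, R=echo=BASE -> take LEFT -> juliet

Answer: lima
hotel
<<<<<<< LEFT
kilo
=======
alpha
>>>>>>> RIGHT
juliet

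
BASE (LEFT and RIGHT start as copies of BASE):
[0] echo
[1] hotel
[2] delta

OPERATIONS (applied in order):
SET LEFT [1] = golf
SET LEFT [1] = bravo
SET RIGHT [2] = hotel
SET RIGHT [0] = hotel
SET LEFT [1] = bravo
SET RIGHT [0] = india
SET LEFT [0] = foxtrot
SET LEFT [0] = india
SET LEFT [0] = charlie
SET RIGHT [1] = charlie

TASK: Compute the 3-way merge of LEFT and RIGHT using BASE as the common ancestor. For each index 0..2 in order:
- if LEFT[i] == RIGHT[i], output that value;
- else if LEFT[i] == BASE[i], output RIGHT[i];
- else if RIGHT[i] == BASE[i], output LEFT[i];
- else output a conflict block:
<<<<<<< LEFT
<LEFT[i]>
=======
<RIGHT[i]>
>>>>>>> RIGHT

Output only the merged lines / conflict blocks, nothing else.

Final LEFT:  [charlie, bravo, delta]
Final RIGHT: [india, charlie, hotel]
i=0: BASE=echo L=charlie R=india all differ -> CONFLICT
i=1: BASE=hotel L=bravo R=charlie all differ -> CONFLICT
i=2: L=delta=BASE, R=hotel -> take RIGHT -> hotel

Answer: <<<<<<< LEFT
charlie
=======
india
>>>>>>> RIGHT
<<<<<<< LEFT
bravo
=======
charlie
>>>>>>> RIGHT
hotel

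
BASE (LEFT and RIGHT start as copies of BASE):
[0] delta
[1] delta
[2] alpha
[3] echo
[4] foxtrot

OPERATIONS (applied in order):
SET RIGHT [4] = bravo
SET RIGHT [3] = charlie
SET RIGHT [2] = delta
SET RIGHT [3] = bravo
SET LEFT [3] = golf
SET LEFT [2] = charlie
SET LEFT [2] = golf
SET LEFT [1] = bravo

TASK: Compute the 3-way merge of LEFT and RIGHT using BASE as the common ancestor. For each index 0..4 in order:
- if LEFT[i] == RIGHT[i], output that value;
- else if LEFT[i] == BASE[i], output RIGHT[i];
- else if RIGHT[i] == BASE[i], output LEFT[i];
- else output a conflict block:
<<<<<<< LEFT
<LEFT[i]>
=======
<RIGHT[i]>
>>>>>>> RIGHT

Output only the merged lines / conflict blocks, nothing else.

Final LEFT:  [delta, bravo, golf, golf, foxtrot]
Final RIGHT: [delta, delta, delta, bravo, bravo]
i=0: L=delta R=delta -> agree -> delta
i=1: L=bravo, R=delta=BASE -> take LEFT -> bravo
i=2: BASE=alpha L=golf R=delta all differ -> CONFLICT
i=3: BASE=echo L=golf R=bravo all differ -> CONFLICT
i=4: L=foxtrot=BASE, R=bravo -> take RIGHT -> bravo

Answer: delta
bravo
<<<<<<< LEFT
golf
=======
delta
>>>>>>> RIGHT
<<<<<<< LEFT
golf
=======
bravo
>>>>>>> RIGHT
bravo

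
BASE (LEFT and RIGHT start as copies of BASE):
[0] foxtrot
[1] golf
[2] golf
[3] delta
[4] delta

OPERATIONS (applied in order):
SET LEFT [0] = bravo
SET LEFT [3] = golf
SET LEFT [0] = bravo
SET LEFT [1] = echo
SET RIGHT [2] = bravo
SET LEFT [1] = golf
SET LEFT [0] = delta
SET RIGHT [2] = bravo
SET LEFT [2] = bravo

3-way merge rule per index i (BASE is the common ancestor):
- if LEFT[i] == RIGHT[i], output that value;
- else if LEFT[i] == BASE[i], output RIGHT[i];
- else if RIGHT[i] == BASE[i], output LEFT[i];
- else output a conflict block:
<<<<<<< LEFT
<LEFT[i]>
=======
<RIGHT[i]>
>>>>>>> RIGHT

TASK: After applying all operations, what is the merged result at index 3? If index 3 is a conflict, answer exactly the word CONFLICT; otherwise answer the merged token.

Answer: golf

Derivation:
Final LEFT:  [delta, golf, bravo, golf, delta]
Final RIGHT: [foxtrot, golf, bravo, delta, delta]
i=0: L=delta, R=foxtrot=BASE -> take LEFT -> delta
i=1: L=golf R=golf -> agree -> golf
i=2: L=bravo R=bravo -> agree -> bravo
i=3: L=golf, R=delta=BASE -> take LEFT -> golf
i=4: L=delta R=delta -> agree -> delta
Index 3 -> golf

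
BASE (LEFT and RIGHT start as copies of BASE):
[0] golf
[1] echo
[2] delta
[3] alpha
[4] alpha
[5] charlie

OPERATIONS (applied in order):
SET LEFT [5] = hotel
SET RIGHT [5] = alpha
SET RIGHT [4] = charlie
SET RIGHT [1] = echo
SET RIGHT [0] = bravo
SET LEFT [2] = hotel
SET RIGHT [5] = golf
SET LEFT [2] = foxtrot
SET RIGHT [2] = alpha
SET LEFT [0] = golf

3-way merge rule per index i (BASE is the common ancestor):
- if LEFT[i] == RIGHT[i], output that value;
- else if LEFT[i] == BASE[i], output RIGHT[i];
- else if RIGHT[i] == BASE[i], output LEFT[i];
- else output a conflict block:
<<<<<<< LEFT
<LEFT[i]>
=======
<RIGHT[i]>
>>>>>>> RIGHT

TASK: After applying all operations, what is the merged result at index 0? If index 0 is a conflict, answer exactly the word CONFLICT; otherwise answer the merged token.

Final LEFT:  [golf, echo, foxtrot, alpha, alpha, hotel]
Final RIGHT: [bravo, echo, alpha, alpha, charlie, golf]
i=0: L=golf=BASE, R=bravo -> take RIGHT -> bravo
i=1: L=echo R=echo -> agree -> echo
i=2: BASE=delta L=foxtrot R=alpha all differ -> CONFLICT
i=3: L=alpha R=alpha -> agree -> alpha
i=4: L=alpha=BASE, R=charlie -> take RIGHT -> charlie
i=5: BASE=charlie L=hotel R=golf all differ -> CONFLICT
Index 0 -> bravo

Answer: bravo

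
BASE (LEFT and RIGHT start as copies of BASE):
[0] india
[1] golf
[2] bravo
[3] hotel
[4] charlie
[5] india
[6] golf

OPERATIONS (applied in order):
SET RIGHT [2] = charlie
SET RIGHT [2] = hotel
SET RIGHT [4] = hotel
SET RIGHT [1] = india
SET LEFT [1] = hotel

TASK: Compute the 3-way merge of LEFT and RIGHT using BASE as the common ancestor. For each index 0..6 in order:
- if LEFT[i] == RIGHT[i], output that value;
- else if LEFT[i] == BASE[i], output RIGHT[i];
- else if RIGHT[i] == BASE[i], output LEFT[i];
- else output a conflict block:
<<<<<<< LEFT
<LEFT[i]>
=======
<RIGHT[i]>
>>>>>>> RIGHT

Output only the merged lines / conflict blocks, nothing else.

Final LEFT:  [india, hotel, bravo, hotel, charlie, india, golf]
Final RIGHT: [india, india, hotel, hotel, hotel, india, golf]
i=0: L=india R=india -> agree -> india
i=1: BASE=golf L=hotel R=india all differ -> CONFLICT
i=2: L=bravo=BASE, R=hotel -> take RIGHT -> hotel
i=3: L=hotel R=hotel -> agree -> hotel
i=4: L=charlie=BASE, R=hotel -> take RIGHT -> hotel
i=5: L=india R=india -> agree -> india
i=6: L=golf R=golf -> agree -> golf

Answer: india
<<<<<<< LEFT
hotel
=======
india
>>>>>>> RIGHT
hotel
hotel
hotel
india
golf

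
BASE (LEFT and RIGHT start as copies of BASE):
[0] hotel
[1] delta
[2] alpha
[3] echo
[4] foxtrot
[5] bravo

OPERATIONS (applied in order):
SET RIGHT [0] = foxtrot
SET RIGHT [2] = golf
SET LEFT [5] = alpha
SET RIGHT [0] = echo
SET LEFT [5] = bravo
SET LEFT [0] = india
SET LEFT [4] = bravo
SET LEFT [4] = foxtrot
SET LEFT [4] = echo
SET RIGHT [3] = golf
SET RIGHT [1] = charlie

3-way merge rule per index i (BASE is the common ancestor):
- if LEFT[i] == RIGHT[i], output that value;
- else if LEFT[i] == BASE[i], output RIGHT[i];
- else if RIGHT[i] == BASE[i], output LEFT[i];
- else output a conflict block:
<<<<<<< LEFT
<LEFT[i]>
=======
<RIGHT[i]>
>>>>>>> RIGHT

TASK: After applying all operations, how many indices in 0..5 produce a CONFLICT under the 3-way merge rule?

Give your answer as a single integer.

Answer: 1

Derivation:
Final LEFT:  [india, delta, alpha, echo, echo, bravo]
Final RIGHT: [echo, charlie, golf, golf, foxtrot, bravo]
i=0: BASE=hotel L=india R=echo all differ -> CONFLICT
i=1: L=delta=BASE, R=charlie -> take RIGHT -> charlie
i=2: L=alpha=BASE, R=golf -> take RIGHT -> golf
i=3: L=echo=BASE, R=golf -> take RIGHT -> golf
i=4: L=echo, R=foxtrot=BASE -> take LEFT -> echo
i=5: L=bravo R=bravo -> agree -> bravo
Conflict count: 1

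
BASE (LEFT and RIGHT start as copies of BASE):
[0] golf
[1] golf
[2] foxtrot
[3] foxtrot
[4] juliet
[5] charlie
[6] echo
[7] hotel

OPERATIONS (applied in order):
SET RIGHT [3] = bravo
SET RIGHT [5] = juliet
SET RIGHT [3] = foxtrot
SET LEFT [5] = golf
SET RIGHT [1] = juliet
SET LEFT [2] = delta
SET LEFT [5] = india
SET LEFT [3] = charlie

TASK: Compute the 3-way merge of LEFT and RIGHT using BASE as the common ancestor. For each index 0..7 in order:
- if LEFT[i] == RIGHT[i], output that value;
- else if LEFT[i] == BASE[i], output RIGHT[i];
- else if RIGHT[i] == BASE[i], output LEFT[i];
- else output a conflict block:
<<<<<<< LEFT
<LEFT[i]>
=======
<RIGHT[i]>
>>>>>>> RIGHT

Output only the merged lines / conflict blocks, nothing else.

Answer: golf
juliet
delta
charlie
juliet
<<<<<<< LEFT
india
=======
juliet
>>>>>>> RIGHT
echo
hotel

Derivation:
Final LEFT:  [golf, golf, delta, charlie, juliet, india, echo, hotel]
Final RIGHT: [golf, juliet, foxtrot, foxtrot, juliet, juliet, echo, hotel]
i=0: L=golf R=golf -> agree -> golf
i=1: L=golf=BASE, R=juliet -> take RIGHT -> juliet
i=2: L=delta, R=foxtrot=BASE -> take LEFT -> delta
i=3: L=charlie, R=foxtrot=BASE -> take LEFT -> charlie
i=4: L=juliet R=juliet -> agree -> juliet
i=5: BASE=charlie L=india R=juliet all differ -> CONFLICT
i=6: L=echo R=echo -> agree -> echo
i=7: L=hotel R=hotel -> agree -> hotel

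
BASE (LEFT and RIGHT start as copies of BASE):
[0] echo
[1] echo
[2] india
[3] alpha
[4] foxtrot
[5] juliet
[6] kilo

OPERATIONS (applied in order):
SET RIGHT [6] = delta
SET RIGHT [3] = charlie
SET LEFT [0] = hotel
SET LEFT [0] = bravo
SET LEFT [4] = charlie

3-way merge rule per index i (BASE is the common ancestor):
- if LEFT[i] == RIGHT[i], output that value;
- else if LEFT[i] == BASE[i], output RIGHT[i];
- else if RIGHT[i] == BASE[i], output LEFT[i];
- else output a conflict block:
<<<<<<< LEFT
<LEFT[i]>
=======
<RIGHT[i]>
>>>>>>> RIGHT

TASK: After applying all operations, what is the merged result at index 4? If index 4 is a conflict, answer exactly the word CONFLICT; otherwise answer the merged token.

Final LEFT:  [bravo, echo, india, alpha, charlie, juliet, kilo]
Final RIGHT: [echo, echo, india, charlie, foxtrot, juliet, delta]
i=0: L=bravo, R=echo=BASE -> take LEFT -> bravo
i=1: L=echo R=echo -> agree -> echo
i=2: L=india R=india -> agree -> india
i=3: L=alpha=BASE, R=charlie -> take RIGHT -> charlie
i=4: L=charlie, R=foxtrot=BASE -> take LEFT -> charlie
i=5: L=juliet R=juliet -> agree -> juliet
i=6: L=kilo=BASE, R=delta -> take RIGHT -> delta
Index 4 -> charlie

Answer: charlie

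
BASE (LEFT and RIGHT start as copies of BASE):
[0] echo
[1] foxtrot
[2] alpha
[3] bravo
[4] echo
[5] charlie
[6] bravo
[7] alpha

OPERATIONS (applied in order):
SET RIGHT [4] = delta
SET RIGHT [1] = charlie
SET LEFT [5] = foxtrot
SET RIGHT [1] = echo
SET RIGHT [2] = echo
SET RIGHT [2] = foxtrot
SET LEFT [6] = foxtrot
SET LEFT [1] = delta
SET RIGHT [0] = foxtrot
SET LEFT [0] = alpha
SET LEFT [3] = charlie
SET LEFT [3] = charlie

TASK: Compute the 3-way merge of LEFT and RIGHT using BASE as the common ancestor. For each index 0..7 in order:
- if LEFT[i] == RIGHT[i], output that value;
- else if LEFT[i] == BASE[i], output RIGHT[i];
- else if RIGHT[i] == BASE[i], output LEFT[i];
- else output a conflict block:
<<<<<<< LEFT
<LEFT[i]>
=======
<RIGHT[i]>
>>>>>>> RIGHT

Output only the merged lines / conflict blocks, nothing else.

Final LEFT:  [alpha, delta, alpha, charlie, echo, foxtrot, foxtrot, alpha]
Final RIGHT: [foxtrot, echo, foxtrot, bravo, delta, charlie, bravo, alpha]
i=0: BASE=echo L=alpha R=foxtrot all differ -> CONFLICT
i=1: BASE=foxtrot L=delta R=echo all differ -> CONFLICT
i=2: L=alpha=BASE, R=foxtrot -> take RIGHT -> foxtrot
i=3: L=charlie, R=bravo=BASE -> take LEFT -> charlie
i=4: L=echo=BASE, R=delta -> take RIGHT -> delta
i=5: L=foxtrot, R=charlie=BASE -> take LEFT -> foxtrot
i=6: L=foxtrot, R=bravo=BASE -> take LEFT -> foxtrot
i=7: L=alpha R=alpha -> agree -> alpha

Answer: <<<<<<< LEFT
alpha
=======
foxtrot
>>>>>>> RIGHT
<<<<<<< LEFT
delta
=======
echo
>>>>>>> RIGHT
foxtrot
charlie
delta
foxtrot
foxtrot
alpha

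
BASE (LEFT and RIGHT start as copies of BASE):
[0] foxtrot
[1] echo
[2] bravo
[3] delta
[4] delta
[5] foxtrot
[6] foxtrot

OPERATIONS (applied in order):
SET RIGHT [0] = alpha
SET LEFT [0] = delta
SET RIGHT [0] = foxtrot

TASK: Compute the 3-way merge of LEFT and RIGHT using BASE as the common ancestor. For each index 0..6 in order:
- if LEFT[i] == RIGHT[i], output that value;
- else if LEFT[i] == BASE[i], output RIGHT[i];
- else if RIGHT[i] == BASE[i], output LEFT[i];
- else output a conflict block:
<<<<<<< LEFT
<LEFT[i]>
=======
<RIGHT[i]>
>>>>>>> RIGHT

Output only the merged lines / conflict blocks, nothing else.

Final LEFT:  [delta, echo, bravo, delta, delta, foxtrot, foxtrot]
Final RIGHT: [foxtrot, echo, bravo, delta, delta, foxtrot, foxtrot]
i=0: L=delta, R=foxtrot=BASE -> take LEFT -> delta
i=1: L=echo R=echo -> agree -> echo
i=2: L=bravo R=bravo -> agree -> bravo
i=3: L=delta R=delta -> agree -> delta
i=4: L=delta R=delta -> agree -> delta
i=5: L=foxtrot R=foxtrot -> agree -> foxtrot
i=6: L=foxtrot R=foxtrot -> agree -> foxtrot

Answer: delta
echo
bravo
delta
delta
foxtrot
foxtrot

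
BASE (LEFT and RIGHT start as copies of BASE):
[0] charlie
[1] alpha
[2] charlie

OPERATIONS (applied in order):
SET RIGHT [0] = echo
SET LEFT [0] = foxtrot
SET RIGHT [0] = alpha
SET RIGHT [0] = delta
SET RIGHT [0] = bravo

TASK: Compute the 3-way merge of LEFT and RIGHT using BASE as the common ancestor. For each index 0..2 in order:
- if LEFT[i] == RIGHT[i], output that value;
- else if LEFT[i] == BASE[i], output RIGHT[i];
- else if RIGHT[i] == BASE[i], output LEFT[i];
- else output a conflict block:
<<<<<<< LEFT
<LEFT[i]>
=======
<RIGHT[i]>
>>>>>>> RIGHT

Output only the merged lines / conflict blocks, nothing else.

Final LEFT:  [foxtrot, alpha, charlie]
Final RIGHT: [bravo, alpha, charlie]
i=0: BASE=charlie L=foxtrot R=bravo all differ -> CONFLICT
i=1: L=alpha R=alpha -> agree -> alpha
i=2: L=charlie R=charlie -> agree -> charlie

Answer: <<<<<<< LEFT
foxtrot
=======
bravo
>>>>>>> RIGHT
alpha
charlie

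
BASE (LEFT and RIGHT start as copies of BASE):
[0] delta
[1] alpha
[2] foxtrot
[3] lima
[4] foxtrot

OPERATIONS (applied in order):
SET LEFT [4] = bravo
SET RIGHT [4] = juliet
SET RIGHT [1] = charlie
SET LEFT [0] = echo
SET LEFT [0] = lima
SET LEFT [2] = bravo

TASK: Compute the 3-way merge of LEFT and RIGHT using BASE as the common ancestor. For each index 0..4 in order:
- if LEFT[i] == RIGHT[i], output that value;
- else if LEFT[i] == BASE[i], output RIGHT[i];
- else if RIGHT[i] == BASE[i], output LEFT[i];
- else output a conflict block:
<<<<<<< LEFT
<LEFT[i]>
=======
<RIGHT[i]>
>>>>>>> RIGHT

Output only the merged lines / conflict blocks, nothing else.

Final LEFT:  [lima, alpha, bravo, lima, bravo]
Final RIGHT: [delta, charlie, foxtrot, lima, juliet]
i=0: L=lima, R=delta=BASE -> take LEFT -> lima
i=1: L=alpha=BASE, R=charlie -> take RIGHT -> charlie
i=2: L=bravo, R=foxtrot=BASE -> take LEFT -> bravo
i=3: L=lima R=lima -> agree -> lima
i=4: BASE=foxtrot L=bravo R=juliet all differ -> CONFLICT

Answer: lima
charlie
bravo
lima
<<<<<<< LEFT
bravo
=======
juliet
>>>>>>> RIGHT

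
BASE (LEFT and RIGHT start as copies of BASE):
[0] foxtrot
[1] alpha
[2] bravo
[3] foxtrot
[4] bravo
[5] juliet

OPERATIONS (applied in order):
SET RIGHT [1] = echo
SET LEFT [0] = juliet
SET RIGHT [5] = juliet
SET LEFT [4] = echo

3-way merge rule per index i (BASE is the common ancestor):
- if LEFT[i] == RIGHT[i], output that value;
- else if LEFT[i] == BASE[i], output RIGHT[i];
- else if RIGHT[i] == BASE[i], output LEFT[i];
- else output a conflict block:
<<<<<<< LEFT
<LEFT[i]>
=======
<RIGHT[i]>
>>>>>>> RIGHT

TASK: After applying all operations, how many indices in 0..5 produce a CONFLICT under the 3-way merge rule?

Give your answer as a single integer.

Final LEFT:  [juliet, alpha, bravo, foxtrot, echo, juliet]
Final RIGHT: [foxtrot, echo, bravo, foxtrot, bravo, juliet]
i=0: L=juliet, R=foxtrot=BASE -> take LEFT -> juliet
i=1: L=alpha=BASE, R=echo -> take RIGHT -> echo
i=2: L=bravo R=bravo -> agree -> bravo
i=3: L=foxtrot R=foxtrot -> agree -> foxtrot
i=4: L=echo, R=bravo=BASE -> take LEFT -> echo
i=5: L=juliet R=juliet -> agree -> juliet
Conflict count: 0

Answer: 0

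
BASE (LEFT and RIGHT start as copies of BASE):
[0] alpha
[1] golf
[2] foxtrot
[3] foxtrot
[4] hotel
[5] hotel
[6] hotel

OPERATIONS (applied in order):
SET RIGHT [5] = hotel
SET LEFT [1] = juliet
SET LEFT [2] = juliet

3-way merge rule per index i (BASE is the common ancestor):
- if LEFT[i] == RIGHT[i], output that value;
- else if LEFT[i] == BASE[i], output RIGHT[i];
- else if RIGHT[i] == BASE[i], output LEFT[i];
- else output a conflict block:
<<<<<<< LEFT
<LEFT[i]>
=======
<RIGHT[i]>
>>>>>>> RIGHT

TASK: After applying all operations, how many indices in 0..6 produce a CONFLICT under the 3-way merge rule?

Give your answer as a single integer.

Final LEFT:  [alpha, juliet, juliet, foxtrot, hotel, hotel, hotel]
Final RIGHT: [alpha, golf, foxtrot, foxtrot, hotel, hotel, hotel]
i=0: L=alpha R=alpha -> agree -> alpha
i=1: L=juliet, R=golf=BASE -> take LEFT -> juliet
i=2: L=juliet, R=foxtrot=BASE -> take LEFT -> juliet
i=3: L=foxtrot R=foxtrot -> agree -> foxtrot
i=4: L=hotel R=hotel -> agree -> hotel
i=5: L=hotel R=hotel -> agree -> hotel
i=6: L=hotel R=hotel -> agree -> hotel
Conflict count: 0

Answer: 0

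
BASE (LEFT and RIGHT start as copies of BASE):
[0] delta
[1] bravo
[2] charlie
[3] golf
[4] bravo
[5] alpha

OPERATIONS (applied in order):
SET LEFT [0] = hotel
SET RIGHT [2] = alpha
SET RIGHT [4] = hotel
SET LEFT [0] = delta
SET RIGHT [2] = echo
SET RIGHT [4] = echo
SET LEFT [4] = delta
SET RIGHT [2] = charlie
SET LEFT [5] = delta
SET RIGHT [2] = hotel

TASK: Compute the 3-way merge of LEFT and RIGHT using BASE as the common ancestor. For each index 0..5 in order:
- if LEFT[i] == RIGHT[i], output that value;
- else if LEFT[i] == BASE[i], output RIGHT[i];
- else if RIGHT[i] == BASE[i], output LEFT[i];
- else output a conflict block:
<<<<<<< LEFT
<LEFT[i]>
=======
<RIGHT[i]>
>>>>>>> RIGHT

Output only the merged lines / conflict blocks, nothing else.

Answer: delta
bravo
hotel
golf
<<<<<<< LEFT
delta
=======
echo
>>>>>>> RIGHT
delta

Derivation:
Final LEFT:  [delta, bravo, charlie, golf, delta, delta]
Final RIGHT: [delta, bravo, hotel, golf, echo, alpha]
i=0: L=delta R=delta -> agree -> delta
i=1: L=bravo R=bravo -> agree -> bravo
i=2: L=charlie=BASE, R=hotel -> take RIGHT -> hotel
i=3: L=golf R=golf -> agree -> golf
i=4: BASE=bravo L=delta R=echo all differ -> CONFLICT
i=5: L=delta, R=alpha=BASE -> take LEFT -> delta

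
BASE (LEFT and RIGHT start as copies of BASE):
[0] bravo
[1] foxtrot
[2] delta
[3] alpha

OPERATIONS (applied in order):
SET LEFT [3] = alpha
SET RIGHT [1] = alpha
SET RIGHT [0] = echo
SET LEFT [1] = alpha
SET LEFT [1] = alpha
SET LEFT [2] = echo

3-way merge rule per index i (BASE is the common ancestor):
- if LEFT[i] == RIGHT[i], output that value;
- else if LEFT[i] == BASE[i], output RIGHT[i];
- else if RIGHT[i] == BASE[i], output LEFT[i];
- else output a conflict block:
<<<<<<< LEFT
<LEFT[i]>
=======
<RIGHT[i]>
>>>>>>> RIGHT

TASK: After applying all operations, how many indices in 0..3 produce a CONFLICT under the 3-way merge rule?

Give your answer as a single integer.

Answer: 0

Derivation:
Final LEFT:  [bravo, alpha, echo, alpha]
Final RIGHT: [echo, alpha, delta, alpha]
i=0: L=bravo=BASE, R=echo -> take RIGHT -> echo
i=1: L=alpha R=alpha -> agree -> alpha
i=2: L=echo, R=delta=BASE -> take LEFT -> echo
i=3: L=alpha R=alpha -> agree -> alpha
Conflict count: 0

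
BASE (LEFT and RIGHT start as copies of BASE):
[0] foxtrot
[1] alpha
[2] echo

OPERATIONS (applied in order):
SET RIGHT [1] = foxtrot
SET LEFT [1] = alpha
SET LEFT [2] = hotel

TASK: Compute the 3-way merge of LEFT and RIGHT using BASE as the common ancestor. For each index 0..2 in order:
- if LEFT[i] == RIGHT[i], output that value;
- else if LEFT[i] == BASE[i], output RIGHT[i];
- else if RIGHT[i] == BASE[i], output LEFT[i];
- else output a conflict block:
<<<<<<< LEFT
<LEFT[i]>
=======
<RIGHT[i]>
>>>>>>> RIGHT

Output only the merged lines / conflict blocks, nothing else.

Answer: foxtrot
foxtrot
hotel

Derivation:
Final LEFT:  [foxtrot, alpha, hotel]
Final RIGHT: [foxtrot, foxtrot, echo]
i=0: L=foxtrot R=foxtrot -> agree -> foxtrot
i=1: L=alpha=BASE, R=foxtrot -> take RIGHT -> foxtrot
i=2: L=hotel, R=echo=BASE -> take LEFT -> hotel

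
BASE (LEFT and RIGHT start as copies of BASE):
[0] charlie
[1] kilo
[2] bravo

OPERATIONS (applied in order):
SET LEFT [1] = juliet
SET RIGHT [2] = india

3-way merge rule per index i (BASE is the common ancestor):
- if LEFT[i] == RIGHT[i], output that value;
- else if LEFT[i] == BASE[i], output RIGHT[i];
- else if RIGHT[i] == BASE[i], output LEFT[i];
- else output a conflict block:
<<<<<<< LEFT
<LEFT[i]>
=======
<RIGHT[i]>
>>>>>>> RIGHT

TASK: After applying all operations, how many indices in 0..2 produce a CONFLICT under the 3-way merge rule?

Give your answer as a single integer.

Answer: 0

Derivation:
Final LEFT:  [charlie, juliet, bravo]
Final RIGHT: [charlie, kilo, india]
i=0: L=charlie R=charlie -> agree -> charlie
i=1: L=juliet, R=kilo=BASE -> take LEFT -> juliet
i=2: L=bravo=BASE, R=india -> take RIGHT -> india
Conflict count: 0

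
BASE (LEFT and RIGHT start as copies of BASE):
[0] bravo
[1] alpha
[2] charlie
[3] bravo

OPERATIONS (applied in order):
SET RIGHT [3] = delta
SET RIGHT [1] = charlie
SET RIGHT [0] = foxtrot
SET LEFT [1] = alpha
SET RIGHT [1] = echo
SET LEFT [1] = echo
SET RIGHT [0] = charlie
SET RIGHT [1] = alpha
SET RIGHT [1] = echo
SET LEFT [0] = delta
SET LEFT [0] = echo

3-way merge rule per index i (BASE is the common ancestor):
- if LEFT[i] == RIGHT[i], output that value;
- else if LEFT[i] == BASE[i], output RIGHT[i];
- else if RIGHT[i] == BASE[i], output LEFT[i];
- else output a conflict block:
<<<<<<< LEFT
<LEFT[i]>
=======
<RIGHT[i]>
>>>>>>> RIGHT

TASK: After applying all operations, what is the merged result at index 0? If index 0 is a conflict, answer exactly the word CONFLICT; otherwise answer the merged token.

Answer: CONFLICT

Derivation:
Final LEFT:  [echo, echo, charlie, bravo]
Final RIGHT: [charlie, echo, charlie, delta]
i=0: BASE=bravo L=echo R=charlie all differ -> CONFLICT
i=1: L=echo R=echo -> agree -> echo
i=2: L=charlie R=charlie -> agree -> charlie
i=3: L=bravo=BASE, R=delta -> take RIGHT -> delta
Index 0 -> CONFLICT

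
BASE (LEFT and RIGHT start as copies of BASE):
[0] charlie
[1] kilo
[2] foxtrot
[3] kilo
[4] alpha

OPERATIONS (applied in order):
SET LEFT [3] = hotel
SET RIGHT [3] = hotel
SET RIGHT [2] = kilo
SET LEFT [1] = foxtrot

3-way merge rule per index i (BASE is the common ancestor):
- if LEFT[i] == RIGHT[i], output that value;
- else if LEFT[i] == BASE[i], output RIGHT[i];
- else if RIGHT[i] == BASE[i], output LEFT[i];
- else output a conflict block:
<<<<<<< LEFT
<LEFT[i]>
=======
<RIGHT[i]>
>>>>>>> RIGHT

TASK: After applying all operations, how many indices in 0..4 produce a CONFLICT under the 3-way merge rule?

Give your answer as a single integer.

Answer: 0

Derivation:
Final LEFT:  [charlie, foxtrot, foxtrot, hotel, alpha]
Final RIGHT: [charlie, kilo, kilo, hotel, alpha]
i=0: L=charlie R=charlie -> agree -> charlie
i=1: L=foxtrot, R=kilo=BASE -> take LEFT -> foxtrot
i=2: L=foxtrot=BASE, R=kilo -> take RIGHT -> kilo
i=3: L=hotel R=hotel -> agree -> hotel
i=4: L=alpha R=alpha -> agree -> alpha
Conflict count: 0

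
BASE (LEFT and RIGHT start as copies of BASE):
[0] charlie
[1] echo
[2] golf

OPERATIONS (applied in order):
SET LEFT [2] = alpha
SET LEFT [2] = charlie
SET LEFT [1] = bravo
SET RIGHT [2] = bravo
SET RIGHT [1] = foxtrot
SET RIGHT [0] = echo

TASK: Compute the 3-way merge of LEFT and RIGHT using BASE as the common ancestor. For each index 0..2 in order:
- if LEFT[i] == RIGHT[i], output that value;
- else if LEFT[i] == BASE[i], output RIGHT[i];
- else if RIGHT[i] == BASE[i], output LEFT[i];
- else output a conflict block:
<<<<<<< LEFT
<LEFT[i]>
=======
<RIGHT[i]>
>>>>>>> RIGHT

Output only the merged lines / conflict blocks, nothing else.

Answer: echo
<<<<<<< LEFT
bravo
=======
foxtrot
>>>>>>> RIGHT
<<<<<<< LEFT
charlie
=======
bravo
>>>>>>> RIGHT

Derivation:
Final LEFT:  [charlie, bravo, charlie]
Final RIGHT: [echo, foxtrot, bravo]
i=0: L=charlie=BASE, R=echo -> take RIGHT -> echo
i=1: BASE=echo L=bravo R=foxtrot all differ -> CONFLICT
i=2: BASE=golf L=charlie R=bravo all differ -> CONFLICT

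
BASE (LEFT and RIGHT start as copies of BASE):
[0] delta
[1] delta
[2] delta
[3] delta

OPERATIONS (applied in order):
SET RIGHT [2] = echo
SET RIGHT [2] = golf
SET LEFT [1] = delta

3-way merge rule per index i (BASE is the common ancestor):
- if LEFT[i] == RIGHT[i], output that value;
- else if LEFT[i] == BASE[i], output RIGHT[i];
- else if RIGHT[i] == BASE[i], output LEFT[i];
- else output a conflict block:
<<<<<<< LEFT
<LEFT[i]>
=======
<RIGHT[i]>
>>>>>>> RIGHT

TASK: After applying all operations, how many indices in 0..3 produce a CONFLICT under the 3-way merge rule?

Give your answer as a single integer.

Final LEFT:  [delta, delta, delta, delta]
Final RIGHT: [delta, delta, golf, delta]
i=0: L=delta R=delta -> agree -> delta
i=1: L=delta R=delta -> agree -> delta
i=2: L=delta=BASE, R=golf -> take RIGHT -> golf
i=3: L=delta R=delta -> agree -> delta
Conflict count: 0

Answer: 0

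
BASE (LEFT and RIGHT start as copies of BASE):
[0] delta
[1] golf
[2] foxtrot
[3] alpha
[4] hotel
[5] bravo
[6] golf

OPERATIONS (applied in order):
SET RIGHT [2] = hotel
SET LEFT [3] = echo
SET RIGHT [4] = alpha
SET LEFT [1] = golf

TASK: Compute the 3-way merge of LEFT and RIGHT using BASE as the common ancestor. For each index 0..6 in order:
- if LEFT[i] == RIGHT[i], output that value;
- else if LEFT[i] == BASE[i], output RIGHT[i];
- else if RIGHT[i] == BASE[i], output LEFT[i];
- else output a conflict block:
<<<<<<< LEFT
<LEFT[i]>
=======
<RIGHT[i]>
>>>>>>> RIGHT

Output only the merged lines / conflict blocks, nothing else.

Answer: delta
golf
hotel
echo
alpha
bravo
golf

Derivation:
Final LEFT:  [delta, golf, foxtrot, echo, hotel, bravo, golf]
Final RIGHT: [delta, golf, hotel, alpha, alpha, bravo, golf]
i=0: L=delta R=delta -> agree -> delta
i=1: L=golf R=golf -> agree -> golf
i=2: L=foxtrot=BASE, R=hotel -> take RIGHT -> hotel
i=3: L=echo, R=alpha=BASE -> take LEFT -> echo
i=4: L=hotel=BASE, R=alpha -> take RIGHT -> alpha
i=5: L=bravo R=bravo -> agree -> bravo
i=6: L=golf R=golf -> agree -> golf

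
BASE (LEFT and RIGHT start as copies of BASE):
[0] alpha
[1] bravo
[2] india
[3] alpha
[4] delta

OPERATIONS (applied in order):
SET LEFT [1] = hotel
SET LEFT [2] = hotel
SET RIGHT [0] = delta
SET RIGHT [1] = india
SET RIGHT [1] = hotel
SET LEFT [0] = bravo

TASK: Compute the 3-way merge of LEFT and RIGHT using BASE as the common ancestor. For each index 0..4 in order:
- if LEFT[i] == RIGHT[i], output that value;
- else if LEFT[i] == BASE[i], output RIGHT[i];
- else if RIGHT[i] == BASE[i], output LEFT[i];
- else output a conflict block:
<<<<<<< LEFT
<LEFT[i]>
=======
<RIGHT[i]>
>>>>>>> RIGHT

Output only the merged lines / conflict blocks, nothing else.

Final LEFT:  [bravo, hotel, hotel, alpha, delta]
Final RIGHT: [delta, hotel, india, alpha, delta]
i=0: BASE=alpha L=bravo R=delta all differ -> CONFLICT
i=1: L=hotel R=hotel -> agree -> hotel
i=2: L=hotel, R=india=BASE -> take LEFT -> hotel
i=3: L=alpha R=alpha -> agree -> alpha
i=4: L=delta R=delta -> agree -> delta

Answer: <<<<<<< LEFT
bravo
=======
delta
>>>>>>> RIGHT
hotel
hotel
alpha
delta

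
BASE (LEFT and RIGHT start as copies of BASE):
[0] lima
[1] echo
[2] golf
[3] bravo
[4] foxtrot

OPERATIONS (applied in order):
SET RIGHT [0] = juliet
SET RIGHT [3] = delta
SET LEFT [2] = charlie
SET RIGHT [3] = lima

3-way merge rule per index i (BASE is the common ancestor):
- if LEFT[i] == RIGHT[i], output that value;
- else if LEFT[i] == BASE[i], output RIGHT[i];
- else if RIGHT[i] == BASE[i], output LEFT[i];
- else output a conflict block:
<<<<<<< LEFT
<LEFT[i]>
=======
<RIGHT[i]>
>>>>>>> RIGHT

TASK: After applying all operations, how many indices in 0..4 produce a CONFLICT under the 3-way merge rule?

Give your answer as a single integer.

Final LEFT:  [lima, echo, charlie, bravo, foxtrot]
Final RIGHT: [juliet, echo, golf, lima, foxtrot]
i=0: L=lima=BASE, R=juliet -> take RIGHT -> juliet
i=1: L=echo R=echo -> agree -> echo
i=2: L=charlie, R=golf=BASE -> take LEFT -> charlie
i=3: L=bravo=BASE, R=lima -> take RIGHT -> lima
i=4: L=foxtrot R=foxtrot -> agree -> foxtrot
Conflict count: 0

Answer: 0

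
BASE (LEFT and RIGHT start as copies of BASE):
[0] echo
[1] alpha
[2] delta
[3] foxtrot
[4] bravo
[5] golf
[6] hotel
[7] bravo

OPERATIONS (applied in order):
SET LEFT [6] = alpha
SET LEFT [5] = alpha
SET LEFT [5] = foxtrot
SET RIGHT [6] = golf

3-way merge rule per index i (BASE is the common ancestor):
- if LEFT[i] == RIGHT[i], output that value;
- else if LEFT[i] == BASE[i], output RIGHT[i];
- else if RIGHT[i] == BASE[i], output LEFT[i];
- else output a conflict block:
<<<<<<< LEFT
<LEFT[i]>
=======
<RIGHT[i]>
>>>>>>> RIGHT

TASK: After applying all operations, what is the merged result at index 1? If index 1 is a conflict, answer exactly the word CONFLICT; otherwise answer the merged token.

Final LEFT:  [echo, alpha, delta, foxtrot, bravo, foxtrot, alpha, bravo]
Final RIGHT: [echo, alpha, delta, foxtrot, bravo, golf, golf, bravo]
i=0: L=echo R=echo -> agree -> echo
i=1: L=alpha R=alpha -> agree -> alpha
i=2: L=delta R=delta -> agree -> delta
i=3: L=foxtrot R=foxtrot -> agree -> foxtrot
i=4: L=bravo R=bravo -> agree -> bravo
i=5: L=foxtrot, R=golf=BASE -> take LEFT -> foxtrot
i=6: BASE=hotel L=alpha R=golf all differ -> CONFLICT
i=7: L=bravo R=bravo -> agree -> bravo
Index 1 -> alpha

Answer: alpha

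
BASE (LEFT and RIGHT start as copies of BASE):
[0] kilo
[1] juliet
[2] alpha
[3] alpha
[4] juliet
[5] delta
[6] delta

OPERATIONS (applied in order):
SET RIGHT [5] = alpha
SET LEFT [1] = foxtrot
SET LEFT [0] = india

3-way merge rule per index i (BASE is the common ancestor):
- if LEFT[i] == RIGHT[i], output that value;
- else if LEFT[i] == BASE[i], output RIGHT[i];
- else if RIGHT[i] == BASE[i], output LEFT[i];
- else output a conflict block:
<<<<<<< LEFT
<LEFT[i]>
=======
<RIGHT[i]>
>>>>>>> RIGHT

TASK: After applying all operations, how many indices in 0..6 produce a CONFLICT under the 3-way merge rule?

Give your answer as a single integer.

Answer: 0

Derivation:
Final LEFT:  [india, foxtrot, alpha, alpha, juliet, delta, delta]
Final RIGHT: [kilo, juliet, alpha, alpha, juliet, alpha, delta]
i=0: L=india, R=kilo=BASE -> take LEFT -> india
i=1: L=foxtrot, R=juliet=BASE -> take LEFT -> foxtrot
i=2: L=alpha R=alpha -> agree -> alpha
i=3: L=alpha R=alpha -> agree -> alpha
i=4: L=juliet R=juliet -> agree -> juliet
i=5: L=delta=BASE, R=alpha -> take RIGHT -> alpha
i=6: L=delta R=delta -> agree -> delta
Conflict count: 0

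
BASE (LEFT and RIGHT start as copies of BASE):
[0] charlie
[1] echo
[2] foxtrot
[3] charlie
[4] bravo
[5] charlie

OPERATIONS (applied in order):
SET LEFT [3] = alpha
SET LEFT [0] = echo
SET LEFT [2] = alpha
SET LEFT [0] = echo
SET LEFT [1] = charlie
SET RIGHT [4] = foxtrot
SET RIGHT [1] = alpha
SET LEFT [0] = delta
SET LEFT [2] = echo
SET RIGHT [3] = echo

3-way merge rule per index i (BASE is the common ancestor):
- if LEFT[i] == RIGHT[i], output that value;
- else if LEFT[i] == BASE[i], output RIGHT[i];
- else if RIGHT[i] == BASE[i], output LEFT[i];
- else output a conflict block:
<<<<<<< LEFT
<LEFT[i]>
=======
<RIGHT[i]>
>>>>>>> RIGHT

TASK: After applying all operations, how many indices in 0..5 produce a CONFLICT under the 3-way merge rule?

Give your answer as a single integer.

Final LEFT:  [delta, charlie, echo, alpha, bravo, charlie]
Final RIGHT: [charlie, alpha, foxtrot, echo, foxtrot, charlie]
i=0: L=delta, R=charlie=BASE -> take LEFT -> delta
i=1: BASE=echo L=charlie R=alpha all differ -> CONFLICT
i=2: L=echo, R=foxtrot=BASE -> take LEFT -> echo
i=3: BASE=charlie L=alpha R=echo all differ -> CONFLICT
i=4: L=bravo=BASE, R=foxtrot -> take RIGHT -> foxtrot
i=5: L=charlie R=charlie -> agree -> charlie
Conflict count: 2

Answer: 2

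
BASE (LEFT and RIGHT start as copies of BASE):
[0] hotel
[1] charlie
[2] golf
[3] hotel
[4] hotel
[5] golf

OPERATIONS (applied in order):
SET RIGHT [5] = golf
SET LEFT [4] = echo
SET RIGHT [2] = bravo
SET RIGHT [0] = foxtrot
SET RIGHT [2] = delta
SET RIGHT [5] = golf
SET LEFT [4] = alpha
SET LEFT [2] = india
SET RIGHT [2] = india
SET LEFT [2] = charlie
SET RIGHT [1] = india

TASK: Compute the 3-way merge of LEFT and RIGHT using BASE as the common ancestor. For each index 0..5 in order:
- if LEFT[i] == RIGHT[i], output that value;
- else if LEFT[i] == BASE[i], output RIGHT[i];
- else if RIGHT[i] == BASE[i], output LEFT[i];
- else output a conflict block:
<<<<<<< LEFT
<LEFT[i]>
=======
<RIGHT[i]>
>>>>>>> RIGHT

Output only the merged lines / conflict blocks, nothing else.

Answer: foxtrot
india
<<<<<<< LEFT
charlie
=======
india
>>>>>>> RIGHT
hotel
alpha
golf

Derivation:
Final LEFT:  [hotel, charlie, charlie, hotel, alpha, golf]
Final RIGHT: [foxtrot, india, india, hotel, hotel, golf]
i=0: L=hotel=BASE, R=foxtrot -> take RIGHT -> foxtrot
i=1: L=charlie=BASE, R=india -> take RIGHT -> india
i=2: BASE=golf L=charlie R=india all differ -> CONFLICT
i=3: L=hotel R=hotel -> agree -> hotel
i=4: L=alpha, R=hotel=BASE -> take LEFT -> alpha
i=5: L=golf R=golf -> agree -> golf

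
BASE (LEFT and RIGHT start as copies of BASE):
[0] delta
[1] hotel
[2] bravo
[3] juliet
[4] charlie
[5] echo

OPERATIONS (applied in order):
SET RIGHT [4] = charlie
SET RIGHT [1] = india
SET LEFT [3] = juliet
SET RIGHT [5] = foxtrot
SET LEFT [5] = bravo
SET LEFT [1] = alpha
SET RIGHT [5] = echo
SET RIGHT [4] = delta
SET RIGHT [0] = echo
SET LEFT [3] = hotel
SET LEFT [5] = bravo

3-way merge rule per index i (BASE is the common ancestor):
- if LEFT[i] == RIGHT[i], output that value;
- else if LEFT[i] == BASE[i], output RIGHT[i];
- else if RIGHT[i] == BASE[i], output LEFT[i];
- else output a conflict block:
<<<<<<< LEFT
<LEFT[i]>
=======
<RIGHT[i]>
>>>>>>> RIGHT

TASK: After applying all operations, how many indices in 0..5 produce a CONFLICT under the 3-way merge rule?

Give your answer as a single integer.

Final LEFT:  [delta, alpha, bravo, hotel, charlie, bravo]
Final RIGHT: [echo, india, bravo, juliet, delta, echo]
i=0: L=delta=BASE, R=echo -> take RIGHT -> echo
i=1: BASE=hotel L=alpha R=india all differ -> CONFLICT
i=2: L=bravo R=bravo -> agree -> bravo
i=3: L=hotel, R=juliet=BASE -> take LEFT -> hotel
i=4: L=charlie=BASE, R=delta -> take RIGHT -> delta
i=5: L=bravo, R=echo=BASE -> take LEFT -> bravo
Conflict count: 1

Answer: 1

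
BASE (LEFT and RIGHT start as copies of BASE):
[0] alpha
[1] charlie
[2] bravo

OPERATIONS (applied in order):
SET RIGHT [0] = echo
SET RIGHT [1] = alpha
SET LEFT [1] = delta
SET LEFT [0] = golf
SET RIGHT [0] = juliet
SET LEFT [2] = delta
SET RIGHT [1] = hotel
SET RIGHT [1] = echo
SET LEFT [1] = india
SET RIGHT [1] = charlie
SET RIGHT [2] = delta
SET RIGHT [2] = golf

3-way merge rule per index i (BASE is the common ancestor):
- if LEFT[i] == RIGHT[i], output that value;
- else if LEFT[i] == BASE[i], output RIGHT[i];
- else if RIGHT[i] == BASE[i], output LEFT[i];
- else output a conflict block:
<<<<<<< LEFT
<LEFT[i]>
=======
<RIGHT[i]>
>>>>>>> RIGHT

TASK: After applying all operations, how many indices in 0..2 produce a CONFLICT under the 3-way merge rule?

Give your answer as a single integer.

Final LEFT:  [golf, india, delta]
Final RIGHT: [juliet, charlie, golf]
i=0: BASE=alpha L=golf R=juliet all differ -> CONFLICT
i=1: L=india, R=charlie=BASE -> take LEFT -> india
i=2: BASE=bravo L=delta R=golf all differ -> CONFLICT
Conflict count: 2

Answer: 2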